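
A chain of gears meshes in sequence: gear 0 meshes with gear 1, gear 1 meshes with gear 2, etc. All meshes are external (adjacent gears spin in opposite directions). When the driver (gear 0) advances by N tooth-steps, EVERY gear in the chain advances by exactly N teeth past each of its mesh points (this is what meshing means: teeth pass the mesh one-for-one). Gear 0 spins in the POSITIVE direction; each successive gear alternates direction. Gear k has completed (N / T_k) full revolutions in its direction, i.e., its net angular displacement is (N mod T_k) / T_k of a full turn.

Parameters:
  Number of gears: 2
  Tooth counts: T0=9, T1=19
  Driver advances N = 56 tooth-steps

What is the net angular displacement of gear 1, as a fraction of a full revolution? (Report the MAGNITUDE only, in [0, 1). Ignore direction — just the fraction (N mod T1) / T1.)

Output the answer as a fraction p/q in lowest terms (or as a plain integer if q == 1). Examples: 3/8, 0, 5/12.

Chain of 2 gears, tooth counts: [9, 19]
  gear 0: T0=9, direction=positive, advance = 56 mod 9 = 2 teeth = 2/9 turn
  gear 1: T1=19, direction=negative, advance = 56 mod 19 = 18 teeth = 18/19 turn
Gear 1: 56 mod 19 = 18
Fraction = 18 / 19 = 18/19 (gcd(18,19)=1) = 18/19

Answer: 18/19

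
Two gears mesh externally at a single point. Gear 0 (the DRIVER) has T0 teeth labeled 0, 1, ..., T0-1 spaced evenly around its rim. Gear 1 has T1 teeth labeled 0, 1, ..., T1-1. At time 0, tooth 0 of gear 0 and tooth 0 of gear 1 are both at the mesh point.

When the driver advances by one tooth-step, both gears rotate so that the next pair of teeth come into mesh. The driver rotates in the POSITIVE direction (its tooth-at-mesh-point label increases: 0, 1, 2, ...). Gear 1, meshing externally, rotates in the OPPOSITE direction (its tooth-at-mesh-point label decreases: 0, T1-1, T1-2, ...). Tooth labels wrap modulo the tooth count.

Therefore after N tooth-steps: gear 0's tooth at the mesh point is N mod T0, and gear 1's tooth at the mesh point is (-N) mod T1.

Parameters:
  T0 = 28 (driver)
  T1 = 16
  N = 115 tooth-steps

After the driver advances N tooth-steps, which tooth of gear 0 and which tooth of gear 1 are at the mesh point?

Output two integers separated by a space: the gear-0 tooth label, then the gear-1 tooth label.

Gear 0 (driver, T0=28): tooth at mesh = N mod T0
  115 = 4 * 28 + 3, so 115 mod 28 = 3
  gear 0 tooth = 3
Gear 1 (driven, T1=16): tooth at mesh = (-N) mod T1
  115 = 7 * 16 + 3, so 115 mod 16 = 3
  (-115) mod 16 = (-3) mod 16 = 16 - 3 = 13
Mesh after 115 steps: gear-0 tooth 3 meets gear-1 tooth 13

Answer: 3 13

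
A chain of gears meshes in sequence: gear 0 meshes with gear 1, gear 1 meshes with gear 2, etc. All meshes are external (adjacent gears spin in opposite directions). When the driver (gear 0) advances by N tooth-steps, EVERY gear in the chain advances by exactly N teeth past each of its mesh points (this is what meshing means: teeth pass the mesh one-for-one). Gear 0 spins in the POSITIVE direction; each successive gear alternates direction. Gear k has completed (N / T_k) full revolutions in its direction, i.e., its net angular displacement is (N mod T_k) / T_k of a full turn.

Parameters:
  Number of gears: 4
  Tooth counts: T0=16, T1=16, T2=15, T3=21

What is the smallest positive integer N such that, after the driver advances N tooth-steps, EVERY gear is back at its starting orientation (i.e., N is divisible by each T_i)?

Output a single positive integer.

Gear k returns to start when N is a multiple of T_k.
All gears at start simultaneously when N is a common multiple of [16, 16, 15, 21]; the smallest such N is lcm(16, 16, 15, 21).
Start: lcm = T0 = 16
Fold in T1=16: gcd(16, 16) = 16; lcm(16, 16) = 16 * 16 / 16 = 256 / 16 = 16
Fold in T2=15: gcd(16, 15) = 1; lcm(16, 15) = 16 * 15 / 1 = 240 / 1 = 240
Fold in T3=21: gcd(240, 21) = 3; lcm(240, 21) = 240 * 21 / 3 = 5040 / 3 = 1680
Full cycle length = 1680

Answer: 1680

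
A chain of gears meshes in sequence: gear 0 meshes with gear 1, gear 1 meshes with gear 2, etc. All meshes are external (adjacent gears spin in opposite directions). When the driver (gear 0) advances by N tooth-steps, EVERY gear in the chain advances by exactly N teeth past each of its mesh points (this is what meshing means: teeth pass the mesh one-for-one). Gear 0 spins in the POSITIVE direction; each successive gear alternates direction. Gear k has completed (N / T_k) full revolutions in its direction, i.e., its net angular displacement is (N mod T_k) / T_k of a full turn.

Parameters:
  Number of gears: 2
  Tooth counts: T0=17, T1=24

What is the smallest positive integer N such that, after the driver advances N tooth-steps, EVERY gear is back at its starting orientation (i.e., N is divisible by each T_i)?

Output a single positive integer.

Answer: 408

Derivation:
Gear k returns to start when N is a multiple of T_k.
All gears at start simultaneously when N is a common multiple of [17, 24]; the smallest such N is lcm(17, 24).
Start: lcm = T0 = 17
Fold in T1=24: gcd(17, 24) = 1; lcm(17, 24) = 17 * 24 / 1 = 408 / 1 = 408
Full cycle length = 408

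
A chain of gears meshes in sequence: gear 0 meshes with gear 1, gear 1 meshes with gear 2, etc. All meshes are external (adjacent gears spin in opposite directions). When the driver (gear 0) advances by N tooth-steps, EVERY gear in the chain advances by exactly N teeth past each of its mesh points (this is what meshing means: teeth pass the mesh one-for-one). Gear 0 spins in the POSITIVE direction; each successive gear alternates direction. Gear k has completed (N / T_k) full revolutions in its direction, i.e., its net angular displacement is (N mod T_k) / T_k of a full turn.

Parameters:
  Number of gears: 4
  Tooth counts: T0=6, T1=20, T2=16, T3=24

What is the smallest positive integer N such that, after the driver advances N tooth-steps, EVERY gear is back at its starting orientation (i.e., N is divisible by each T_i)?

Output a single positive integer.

Answer: 240

Derivation:
Gear k returns to start when N is a multiple of T_k.
All gears at start simultaneously when N is a common multiple of [6, 20, 16, 24]; the smallest such N is lcm(6, 20, 16, 24).
Start: lcm = T0 = 6
Fold in T1=20: gcd(6, 20) = 2; lcm(6, 20) = 6 * 20 / 2 = 120 / 2 = 60
Fold in T2=16: gcd(60, 16) = 4; lcm(60, 16) = 60 * 16 / 4 = 960 / 4 = 240
Fold in T3=24: gcd(240, 24) = 24; lcm(240, 24) = 240 * 24 / 24 = 5760 / 24 = 240
Full cycle length = 240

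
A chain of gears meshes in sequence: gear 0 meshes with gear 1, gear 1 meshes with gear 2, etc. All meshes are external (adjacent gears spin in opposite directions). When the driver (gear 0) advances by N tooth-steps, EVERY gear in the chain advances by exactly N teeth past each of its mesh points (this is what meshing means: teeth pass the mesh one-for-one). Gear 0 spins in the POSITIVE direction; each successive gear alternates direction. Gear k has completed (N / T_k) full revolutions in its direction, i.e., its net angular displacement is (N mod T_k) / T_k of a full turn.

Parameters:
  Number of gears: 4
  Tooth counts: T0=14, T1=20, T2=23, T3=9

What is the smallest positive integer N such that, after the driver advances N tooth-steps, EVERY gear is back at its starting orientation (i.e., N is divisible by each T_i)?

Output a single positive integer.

Gear k returns to start when N is a multiple of T_k.
All gears at start simultaneously when N is a common multiple of [14, 20, 23, 9]; the smallest such N is lcm(14, 20, 23, 9).
Start: lcm = T0 = 14
Fold in T1=20: gcd(14, 20) = 2; lcm(14, 20) = 14 * 20 / 2 = 280 / 2 = 140
Fold in T2=23: gcd(140, 23) = 1; lcm(140, 23) = 140 * 23 / 1 = 3220 / 1 = 3220
Fold in T3=9: gcd(3220, 9) = 1; lcm(3220, 9) = 3220 * 9 / 1 = 28980 / 1 = 28980
Full cycle length = 28980

Answer: 28980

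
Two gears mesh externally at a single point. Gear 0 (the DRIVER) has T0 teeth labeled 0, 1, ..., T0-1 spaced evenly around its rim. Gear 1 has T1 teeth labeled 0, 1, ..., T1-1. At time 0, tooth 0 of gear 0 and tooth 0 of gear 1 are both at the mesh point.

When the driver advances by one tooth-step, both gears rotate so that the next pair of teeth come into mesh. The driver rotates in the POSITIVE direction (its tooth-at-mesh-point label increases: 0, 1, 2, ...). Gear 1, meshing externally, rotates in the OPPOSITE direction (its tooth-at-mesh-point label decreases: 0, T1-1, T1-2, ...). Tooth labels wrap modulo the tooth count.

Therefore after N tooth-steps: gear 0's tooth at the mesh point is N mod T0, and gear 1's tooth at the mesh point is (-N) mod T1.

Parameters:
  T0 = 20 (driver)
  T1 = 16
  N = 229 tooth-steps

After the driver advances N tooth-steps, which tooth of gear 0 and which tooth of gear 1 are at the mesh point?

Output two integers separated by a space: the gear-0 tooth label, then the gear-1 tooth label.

Gear 0 (driver, T0=20): tooth at mesh = N mod T0
  229 = 11 * 20 + 9, so 229 mod 20 = 9
  gear 0 tooth = 9
Gear 1 (driven, T1=16): tooth at mesh = (-N) mod T1
  229 = 14 * 16 + 5, so 229 mod 16 = 5
  (-229) mod 16 = (-5) mod 16 = 16 - 5 = 11
Mesh after 229 steps: gear-0 tooth 9 meets gear-1 tooth 11

Answer: 9 11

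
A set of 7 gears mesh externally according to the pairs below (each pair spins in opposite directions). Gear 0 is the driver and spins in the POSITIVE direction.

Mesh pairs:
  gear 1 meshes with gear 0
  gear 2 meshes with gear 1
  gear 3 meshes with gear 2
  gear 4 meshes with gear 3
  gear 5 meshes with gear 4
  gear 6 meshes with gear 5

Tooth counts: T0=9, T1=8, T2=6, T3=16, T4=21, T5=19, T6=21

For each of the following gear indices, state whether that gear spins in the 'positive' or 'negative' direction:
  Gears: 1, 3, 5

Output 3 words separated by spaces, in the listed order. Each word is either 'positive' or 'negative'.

Answer: negative negative negative

Derivation:
Gear 0 (driver): positive (depth 0)
  gear 1: meshes with gear 0 -> depth 1 -> negative (opposite of gear 0)
  gear 2: meshes with gear 1 -> depth 2 -> positive (opposite of gear 1)
  gear 3: meshes with gear 2 -> depth 3 -> negative (opposite of gear 2)
  gear 4: meshes with gear 3 -> depth 4 -> positive (opposite of gear 3)
  gear 5: meshes with gear 4 -> depth 5 -> negative (opposite of gear 4)
  gear 6: meshes with gear 5 -> depth 6 -> positive (opposite of gear 5)
Queried indices 1, 3, 5 -> negative, negative, negative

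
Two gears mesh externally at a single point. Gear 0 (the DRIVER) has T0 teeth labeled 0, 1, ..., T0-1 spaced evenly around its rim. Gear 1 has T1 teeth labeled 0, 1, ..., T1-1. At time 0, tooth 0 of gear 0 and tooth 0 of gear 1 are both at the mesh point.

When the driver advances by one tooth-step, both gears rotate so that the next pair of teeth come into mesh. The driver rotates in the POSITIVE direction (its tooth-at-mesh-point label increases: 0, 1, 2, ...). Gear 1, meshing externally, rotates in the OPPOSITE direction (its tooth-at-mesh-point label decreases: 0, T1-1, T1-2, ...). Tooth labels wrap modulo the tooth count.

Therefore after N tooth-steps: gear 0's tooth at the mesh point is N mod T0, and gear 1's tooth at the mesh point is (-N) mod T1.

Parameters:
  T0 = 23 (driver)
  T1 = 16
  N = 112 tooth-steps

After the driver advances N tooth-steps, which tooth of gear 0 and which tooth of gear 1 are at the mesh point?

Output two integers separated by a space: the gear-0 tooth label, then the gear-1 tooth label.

Gear 0 (driver, T0=23): tooth at mesh = N mod T0
  112 = 4 * 23 + 20, so 112 mod 23 = 20
  gear 0 tooth = 20
Gear 1 (driven, T1=16): tooth at mesh = (-N) mod T1
  112 = 7 * 16 + 0, so 112 mod 16 = 0
  (-112) mod 16 = 0
Mesh after 112 steps: gear-0 tooth 20 meets gear-1 tooth 0

Answer: 20 0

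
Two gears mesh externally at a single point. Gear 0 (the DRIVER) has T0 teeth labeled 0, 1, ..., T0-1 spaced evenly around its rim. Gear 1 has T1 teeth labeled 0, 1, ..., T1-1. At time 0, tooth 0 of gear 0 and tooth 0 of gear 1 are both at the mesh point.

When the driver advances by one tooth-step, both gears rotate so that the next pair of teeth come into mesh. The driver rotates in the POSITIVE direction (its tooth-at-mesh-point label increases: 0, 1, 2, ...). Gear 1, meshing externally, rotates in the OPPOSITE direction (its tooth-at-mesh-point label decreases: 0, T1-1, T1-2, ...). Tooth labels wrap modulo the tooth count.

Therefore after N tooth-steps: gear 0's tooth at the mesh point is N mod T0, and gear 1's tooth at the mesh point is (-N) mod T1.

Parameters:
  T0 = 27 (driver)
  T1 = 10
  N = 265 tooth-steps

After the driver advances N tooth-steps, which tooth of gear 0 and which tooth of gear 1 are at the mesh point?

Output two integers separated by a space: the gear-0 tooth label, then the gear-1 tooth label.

Answer: 22 5

Derivation:
Gear 0 (driver, T0=27): tooth at mesh = N mod T0
  265 = 9 * 27 + 22, so 265 mod 27 = 22
  gear 0 tooth = 22
Gear 1 (driven, T1=10): tooth at mesh = (-N) mod T1
  265 = 26 * 10 + 5, so 265 mod 10 = 5
  (-265) mod 10 = (-5) mod 10 = 10 - 5 = 5
Mesh after 265 steps: gear-0 tooth 22 meets gear-1 tooth 5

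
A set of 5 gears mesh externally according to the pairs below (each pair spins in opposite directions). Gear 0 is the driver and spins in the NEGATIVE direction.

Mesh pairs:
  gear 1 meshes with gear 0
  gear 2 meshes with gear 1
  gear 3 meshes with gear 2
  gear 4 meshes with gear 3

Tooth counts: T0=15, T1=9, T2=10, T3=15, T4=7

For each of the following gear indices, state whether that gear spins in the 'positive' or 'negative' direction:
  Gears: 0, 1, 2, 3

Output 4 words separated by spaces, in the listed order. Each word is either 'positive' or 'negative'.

Answer: negative positive negative positive

Derivation:
Gear 0 (driver): negative (depth 0)
  gear 1: meshes with gear 0 -> depth 1 -> positive (opposite of gear 0)
  gear 2: meshes with gear 1 -> depth 2 -> negative (opposite of gear 1)
  gear 3: meshes with gear 2 -> depth 3 -> positive (opposite of gear 2)
  gear 4: meshes with gear 3 -> depth 4 -> negative (opposite of gear 3)
Queried indices 0, 1, 2, 3 -> negative, positive, negative, positive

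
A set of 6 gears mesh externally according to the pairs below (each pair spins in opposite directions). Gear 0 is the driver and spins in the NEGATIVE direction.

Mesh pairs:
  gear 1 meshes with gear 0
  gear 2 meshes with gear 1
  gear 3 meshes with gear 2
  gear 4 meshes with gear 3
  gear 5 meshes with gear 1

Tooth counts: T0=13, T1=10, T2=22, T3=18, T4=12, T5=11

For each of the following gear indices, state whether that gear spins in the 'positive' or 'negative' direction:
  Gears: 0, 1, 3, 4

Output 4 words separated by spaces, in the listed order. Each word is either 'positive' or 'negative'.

Gear 0 (driver): negative (depth 0)
  gear 1: meshes with gear 0 -> depth 1 -> positive (opposite of gear 0)
  gear 2: meshes with gear 1 -> depth 2 -> negative (opposite of gear 1)
  gear 3: meshes with gear 2 -> depth 3 -> positive (opposite of gear 2)
  gear 4: meshes with gear 3 -> depth 4 -> negative (opposite of gear 3)
  gear 5: meshes with gear 1 -> depth 2 -> negative (opposite of gear 1)
Queried indices 0, 1, 3, 4 -> negative, positive, positive, negative

Answer: negative positive positive negative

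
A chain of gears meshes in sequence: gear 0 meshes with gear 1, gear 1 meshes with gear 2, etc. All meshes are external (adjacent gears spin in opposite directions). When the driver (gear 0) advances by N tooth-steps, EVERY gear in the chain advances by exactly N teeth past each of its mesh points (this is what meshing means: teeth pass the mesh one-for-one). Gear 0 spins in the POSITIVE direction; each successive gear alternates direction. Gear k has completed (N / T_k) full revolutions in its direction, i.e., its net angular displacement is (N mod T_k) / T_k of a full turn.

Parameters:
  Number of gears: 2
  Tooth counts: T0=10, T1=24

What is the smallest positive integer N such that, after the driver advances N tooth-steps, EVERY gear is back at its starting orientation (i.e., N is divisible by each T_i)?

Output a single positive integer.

Answer: 120

Derivation:
Gear k returns to start when N is a multiple of T_k.
All gears at start simultaneously when N is a common multiple of [10, 24]; the smallest such N is lcm(10, 24).
Start: lcm = T0 = 10
Fold in T1=24: gcd(10, 24) = 2; lcm(10, 24) = 10 * 24 / 2 = 240 / 2 = 120
Full cycle length = 120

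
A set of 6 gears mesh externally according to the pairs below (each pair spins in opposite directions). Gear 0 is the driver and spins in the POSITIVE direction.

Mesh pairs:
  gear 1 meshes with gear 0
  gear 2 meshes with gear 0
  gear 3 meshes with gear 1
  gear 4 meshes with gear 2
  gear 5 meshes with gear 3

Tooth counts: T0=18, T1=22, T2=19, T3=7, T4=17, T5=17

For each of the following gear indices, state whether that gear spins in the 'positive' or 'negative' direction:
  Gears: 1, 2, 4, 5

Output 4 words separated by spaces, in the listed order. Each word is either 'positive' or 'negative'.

Answer: negative negative positive negative

Derivation:
Gear 0 (driver): positive (depth 0)
  gear 1: meshes with gear 0 -> depth 1 -> negative (opposite of gear 0)
  gear 2: meshes with gear 0 -> depth 1 -> negative (opposite of gear 0)
  gear 3: meshes with gear 1 -> depth 2 -> positive (opposite of gear 1)
  gear 4: meshes with gear 2 -> depth 2 -> positive (opposite of gear 2)
  gear 5: meshes with gear 3 -> depth 3 -> negative (opposite of gear 3)
Queried indices 1, 2, 4, 5 -> negative, negative, positive, negative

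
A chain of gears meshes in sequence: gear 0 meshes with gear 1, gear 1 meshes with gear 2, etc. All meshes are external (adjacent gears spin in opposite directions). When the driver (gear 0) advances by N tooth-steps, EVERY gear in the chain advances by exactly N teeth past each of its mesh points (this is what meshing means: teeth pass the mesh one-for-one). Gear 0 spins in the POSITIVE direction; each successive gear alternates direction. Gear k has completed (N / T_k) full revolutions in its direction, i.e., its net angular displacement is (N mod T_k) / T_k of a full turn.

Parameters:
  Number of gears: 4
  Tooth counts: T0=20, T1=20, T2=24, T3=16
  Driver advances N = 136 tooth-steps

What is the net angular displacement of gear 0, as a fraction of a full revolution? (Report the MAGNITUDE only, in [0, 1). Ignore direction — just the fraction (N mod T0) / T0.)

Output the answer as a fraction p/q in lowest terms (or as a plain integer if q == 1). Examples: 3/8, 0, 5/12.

Answer: 4/5

Derivation:
Chain of 4 gears, tooth counts: [20, 20, 24, 16]
  gear 0: T0=20, direction=positive, advance = 136 mod 20 = 16 teeth = 16/20 turn
  gear 1: T1=20, direction=negative, advance = 136 mod 20 = 16 teeth = 16/20 turn
  gear 2: T2=24, direction=positive, advance = 136 mod 24 = 16 teeth = 16/24 turn
  gear 3: T3=16, direction=negative, advance = 136 mod 16 = 8 teeth = 8/16 turn
Gear 0: 136 mod 20 = 16
Fraction = 16 / 20 = 4/5 (gcd(16,20)=4) = 4/5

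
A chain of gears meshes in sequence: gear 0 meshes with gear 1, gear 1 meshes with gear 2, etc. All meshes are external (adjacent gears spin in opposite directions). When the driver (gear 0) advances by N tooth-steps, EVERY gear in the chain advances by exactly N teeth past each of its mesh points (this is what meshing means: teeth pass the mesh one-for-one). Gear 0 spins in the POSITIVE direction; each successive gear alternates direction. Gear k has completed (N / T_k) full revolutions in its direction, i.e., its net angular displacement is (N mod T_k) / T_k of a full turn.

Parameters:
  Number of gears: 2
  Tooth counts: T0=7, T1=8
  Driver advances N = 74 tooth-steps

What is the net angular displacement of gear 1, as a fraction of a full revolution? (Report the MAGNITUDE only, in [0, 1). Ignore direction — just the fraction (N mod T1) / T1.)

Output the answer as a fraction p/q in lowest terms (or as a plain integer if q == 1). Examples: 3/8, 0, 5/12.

Answer: 1/4

Derivation:
Chain of 2 gears, tooth counts: [7, 8]
  gear 0: T0=7, direction=positive, advance = 74 mod 7 = 4 teeth = 4/7 turn
  gear 1: T1=8, direction=negative, advance = 74 mod 8 = 2 teeth = 2/8 turn
Gear 1: 74 mod 8 = 2
Fraction = 2 / 8 = 1/4 (gcd(2,8)=2) = 1/4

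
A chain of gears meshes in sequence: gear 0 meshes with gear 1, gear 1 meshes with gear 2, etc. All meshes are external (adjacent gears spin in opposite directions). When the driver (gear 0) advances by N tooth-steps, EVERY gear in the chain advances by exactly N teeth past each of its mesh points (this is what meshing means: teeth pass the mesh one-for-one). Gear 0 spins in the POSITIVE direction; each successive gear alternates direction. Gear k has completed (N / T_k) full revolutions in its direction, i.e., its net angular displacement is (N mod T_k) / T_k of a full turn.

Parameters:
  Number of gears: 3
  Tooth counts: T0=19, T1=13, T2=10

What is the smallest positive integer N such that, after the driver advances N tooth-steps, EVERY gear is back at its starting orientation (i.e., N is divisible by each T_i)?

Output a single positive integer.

Gear k returns to start when N is a multiple of T_k.
All gears at start simultaneously when N is a common multiple of [19, 13, 10]; the smallest such N is lcm(19, 13, 10).
Start: lcm = T0 = 19
Fold in T1=13: gcd(19, 13) = 1; lcm(19, 13) = 19 * 13 / 1 = 247 / 1 = 247
Fold in T2=10: gcd(247, 10) = 1; lcm(247, 10) = 247 * 10 / 1 = 2470 / 1 = 2470
Full cycle length = 2470

Answer: 2470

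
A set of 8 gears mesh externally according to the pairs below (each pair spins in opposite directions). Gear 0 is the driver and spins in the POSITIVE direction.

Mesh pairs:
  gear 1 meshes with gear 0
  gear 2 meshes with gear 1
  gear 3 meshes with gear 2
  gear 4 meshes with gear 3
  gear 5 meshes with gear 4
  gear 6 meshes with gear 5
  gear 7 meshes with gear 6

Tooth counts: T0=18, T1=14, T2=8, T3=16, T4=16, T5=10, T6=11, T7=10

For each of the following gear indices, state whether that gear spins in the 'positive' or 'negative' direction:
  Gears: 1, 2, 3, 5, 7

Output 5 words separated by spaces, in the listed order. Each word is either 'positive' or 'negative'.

Answer: negative positive negative negative negative

Derivation:
Gear 0 (driver): positive (depth 0)
  gear 1: meshes with gear 0 -> depth 1 -> negative (opposite of gear 0)
  gear 2: meshes with gear 1 -> depth 2 -> positive (opposite of gear 1)
  gear 3: meshes with gear 2 -> depth 3 -> negative (opposite of gear 2)
  gear 4: meshes with gear 3 -> depth 4 -> positive (opposite of gear 3)
  gear 5: meshes with gear 4 -> depth 5 -> negative (opposite of gear 4)
  gear 6: meshes with gear 5 -> depth 6 -> positive (opposite of gear 5)
  gear 7: meshes with gear 6 -> depth 7 -> negative (opposite of gear 6)
Queried indices 1, 2, 3, 5, 7 -> negative, positive, negative, negative, negative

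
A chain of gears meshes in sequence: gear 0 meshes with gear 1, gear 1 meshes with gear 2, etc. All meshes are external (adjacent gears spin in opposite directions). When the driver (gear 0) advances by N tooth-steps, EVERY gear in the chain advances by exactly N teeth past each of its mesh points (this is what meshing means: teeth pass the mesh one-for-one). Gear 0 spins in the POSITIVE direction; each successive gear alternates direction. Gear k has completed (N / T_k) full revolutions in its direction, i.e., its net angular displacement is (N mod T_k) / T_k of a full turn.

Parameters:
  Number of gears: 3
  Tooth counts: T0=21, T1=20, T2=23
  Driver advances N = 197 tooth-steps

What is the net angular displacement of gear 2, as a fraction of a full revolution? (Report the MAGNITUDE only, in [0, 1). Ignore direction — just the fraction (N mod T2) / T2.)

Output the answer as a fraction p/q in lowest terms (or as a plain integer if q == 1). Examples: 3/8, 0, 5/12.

Chain of 3 gears, tooth counts: [21, 20, 23]
  gear 0: T0=21, direction=positive, advance = 197 mod 21 = 8 teeth = 8/21 turn
  gear 1: T1=20, direction=negative, advance = 197 mod 20 = 17 teeth = 17/20 turn
  gear 2: T2=23, direction=positive, advance = 197 mod 23 = 13 teeth = 13/23 turn
Gear 2: 197 mod 23 = 13
Fraction = 13 / 23 = 13/23 (gcd(13,23)=1) = 13/23

Answer: 13/23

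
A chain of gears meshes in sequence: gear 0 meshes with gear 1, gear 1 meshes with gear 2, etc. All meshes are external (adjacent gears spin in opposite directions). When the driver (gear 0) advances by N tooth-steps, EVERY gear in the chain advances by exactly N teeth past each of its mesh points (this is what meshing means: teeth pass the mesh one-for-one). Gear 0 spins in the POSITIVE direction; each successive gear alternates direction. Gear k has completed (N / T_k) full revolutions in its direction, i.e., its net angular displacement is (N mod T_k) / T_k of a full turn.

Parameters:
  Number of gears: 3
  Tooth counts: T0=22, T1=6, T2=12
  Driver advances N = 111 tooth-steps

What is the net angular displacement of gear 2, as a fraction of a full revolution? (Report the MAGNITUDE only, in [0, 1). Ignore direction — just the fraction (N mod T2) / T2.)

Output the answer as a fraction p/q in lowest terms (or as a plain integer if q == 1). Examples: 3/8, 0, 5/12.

Chain of 3 gears, tooth counts: [22, 6, 12]
  gear 0: T0=22, direction=positive, advance = 111 mod 22 = 1 teeth = 1/22 turn
  gear 1: T1=6, direction=negative, advance = 111 mod 6 = 3 teeth = 3/6 turn
  gear 2: T2=12, direction=positive, advance = 111 mod 12 = 3 teeth = 3/12 turn
Gear 2: 111 mod 12 = 3
Fraction = 3 / 12 = 1/4 (gcd(3,12)=3) = 1/4

Answer: 1/4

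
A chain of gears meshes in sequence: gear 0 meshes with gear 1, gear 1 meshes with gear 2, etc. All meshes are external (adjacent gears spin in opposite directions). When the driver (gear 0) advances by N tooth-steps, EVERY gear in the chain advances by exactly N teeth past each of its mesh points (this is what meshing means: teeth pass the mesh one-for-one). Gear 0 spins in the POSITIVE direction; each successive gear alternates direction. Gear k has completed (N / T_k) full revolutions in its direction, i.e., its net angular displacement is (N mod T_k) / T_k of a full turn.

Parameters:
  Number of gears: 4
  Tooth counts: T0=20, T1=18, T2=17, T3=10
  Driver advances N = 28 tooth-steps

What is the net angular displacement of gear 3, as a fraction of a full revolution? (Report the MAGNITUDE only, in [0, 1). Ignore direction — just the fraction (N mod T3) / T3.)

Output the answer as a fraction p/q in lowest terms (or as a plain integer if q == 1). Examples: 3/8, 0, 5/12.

Answer: 4/5

Derivation:
Chain of 4 gears, tooth counts: [20, 18, 17, 10]
  gear 0: T0=20, direction=positive, advance = 28 mod 20 = 8 teeth = 8/20 turn
  gear 1: T1=18, direction=negative, advance = 28 mod 18 = 10 teeth = 10/18 turn
  gear 2: T2=17, direction=positive, advance = 28 mod 17 = 11 teeth = 11/17 turn
  gear 3: T3=10, direction=negative, advance = 28 mod 10 = 8 teeth = 8/10 turn
Gear 3: 28 mod 10 = 8
Fraction = 8 / 10 = 4/5 (gcd(8,10)=2) = 4/5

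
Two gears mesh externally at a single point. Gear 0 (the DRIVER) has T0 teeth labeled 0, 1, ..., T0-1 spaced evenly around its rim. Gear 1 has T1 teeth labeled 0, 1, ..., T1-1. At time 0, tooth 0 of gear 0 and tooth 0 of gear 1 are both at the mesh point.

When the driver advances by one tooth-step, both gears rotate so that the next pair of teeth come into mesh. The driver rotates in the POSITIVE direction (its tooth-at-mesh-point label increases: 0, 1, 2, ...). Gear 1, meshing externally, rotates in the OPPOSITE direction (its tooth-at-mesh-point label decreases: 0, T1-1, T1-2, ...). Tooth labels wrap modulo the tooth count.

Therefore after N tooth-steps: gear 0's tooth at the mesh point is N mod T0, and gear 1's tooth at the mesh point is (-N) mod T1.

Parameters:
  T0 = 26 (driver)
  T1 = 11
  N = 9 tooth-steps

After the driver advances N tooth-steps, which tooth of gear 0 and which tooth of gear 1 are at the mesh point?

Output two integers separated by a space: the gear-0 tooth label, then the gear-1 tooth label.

Gear 0 (driver, T0=26): tooth at mesh = N mod T0
  9 = 0 * 26 + 9, so 9 mod 26 = 9
  gear 0 tooth = 9
Gear 1 (driven, T1=11): tooth at mesh = (-N) mod T1
  9 = 0 * 11 + 9, so 9 mod 11 = 9
  (-9) mod 11 = (-9) mod 11 = 11 - 9 = 2
Mesh after 9 steps: gear-0 tooth 9 meets gear-1 tooth 2

Answer: 9 2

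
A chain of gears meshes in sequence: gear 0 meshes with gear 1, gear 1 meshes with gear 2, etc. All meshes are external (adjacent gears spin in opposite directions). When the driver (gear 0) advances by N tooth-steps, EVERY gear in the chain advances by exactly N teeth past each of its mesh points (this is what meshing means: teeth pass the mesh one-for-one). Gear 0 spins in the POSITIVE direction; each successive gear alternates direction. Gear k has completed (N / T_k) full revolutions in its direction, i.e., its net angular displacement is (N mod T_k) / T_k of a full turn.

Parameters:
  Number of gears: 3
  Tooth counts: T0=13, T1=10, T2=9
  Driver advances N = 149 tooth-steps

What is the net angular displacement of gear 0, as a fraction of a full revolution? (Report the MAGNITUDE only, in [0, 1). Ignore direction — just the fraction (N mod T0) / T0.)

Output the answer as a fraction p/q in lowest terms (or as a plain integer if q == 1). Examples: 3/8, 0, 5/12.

Answer: 6/13

Derivation:
Chain of 3 gears, tooth counts: [13, 10, 9]
  gear 0: T0=13, direction=positive, advance = 149 mod 13 = 6 teeth = 6/13 turn
  gear 1: T1=10, direction=negative, advance = 149 mod 10 = 9 teeth = 9/10 turn
  gear 2: T2=9, direction=positive, advance = 149 mod 9 = 5 teeth = 5/9 turn
Gear 0: 149 mod 13 = 6
Fraction = 6 / 13 = 6/13 (gcd(6,13)=1) = 6/13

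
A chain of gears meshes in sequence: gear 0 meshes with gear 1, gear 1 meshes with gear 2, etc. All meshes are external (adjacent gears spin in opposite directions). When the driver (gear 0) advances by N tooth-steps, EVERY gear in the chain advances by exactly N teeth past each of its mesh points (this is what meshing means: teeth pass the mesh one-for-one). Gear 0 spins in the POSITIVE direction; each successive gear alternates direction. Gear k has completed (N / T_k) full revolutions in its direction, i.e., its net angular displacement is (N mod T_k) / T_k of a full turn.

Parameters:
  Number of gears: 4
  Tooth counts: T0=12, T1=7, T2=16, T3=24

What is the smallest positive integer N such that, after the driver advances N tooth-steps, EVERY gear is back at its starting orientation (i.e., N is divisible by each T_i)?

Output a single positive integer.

Gear k returns to start when N is a multiple of T_k.
All gears at start simultaneously when N is a common multiple of [12, 7, 16, 24]; the smallest such N is lcm(12, 7, 16, 24).
Start: lcm = T0 = 12
Fold in T1=7: gcd(12, 7) = 1; lcm(12, 7) = 12 * 7 / 1 = 84 / 1 = 84
Fold in T2=16: gcd(84, 16) = 4; lcm(84, 16) = 84 * 16 / 4 = 1344 / 4 = 336
Fold in T3=24: gcd(336, 24) = 24; lcm(336, 24) = 336 * 24 / 24 = 8064 / 24 = 336
Full cycle length = 336

Answer: 336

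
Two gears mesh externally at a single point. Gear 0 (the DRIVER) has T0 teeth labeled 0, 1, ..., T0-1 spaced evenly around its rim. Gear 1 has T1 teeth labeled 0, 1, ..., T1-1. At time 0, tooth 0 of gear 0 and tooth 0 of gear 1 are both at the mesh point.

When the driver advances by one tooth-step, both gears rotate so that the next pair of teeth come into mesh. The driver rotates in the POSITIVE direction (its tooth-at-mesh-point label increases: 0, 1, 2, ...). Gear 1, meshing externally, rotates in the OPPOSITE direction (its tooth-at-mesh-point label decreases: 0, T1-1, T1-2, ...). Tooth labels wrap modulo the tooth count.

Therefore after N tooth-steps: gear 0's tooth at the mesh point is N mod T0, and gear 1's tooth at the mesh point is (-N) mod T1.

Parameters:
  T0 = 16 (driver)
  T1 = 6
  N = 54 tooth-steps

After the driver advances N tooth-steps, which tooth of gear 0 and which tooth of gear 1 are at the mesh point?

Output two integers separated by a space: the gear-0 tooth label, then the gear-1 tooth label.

Gear 0 (driver, T0=16): tooth at mesh = N mod T0
  54 = 3 * 16 + 6, so 54 mod 16 = 6
  gear 0 tooth = 6
Gear 1 (driven, T1=6): tooth at mesh = (-N) mod T1
  54 = 9 * 6 + 0, so 54 mod 6 = 0
  (-54) mod 6 = 0
Mesh after 54 steps: gear-0 tooth 6 meets gear-1 tooth 0

Answer: 6 0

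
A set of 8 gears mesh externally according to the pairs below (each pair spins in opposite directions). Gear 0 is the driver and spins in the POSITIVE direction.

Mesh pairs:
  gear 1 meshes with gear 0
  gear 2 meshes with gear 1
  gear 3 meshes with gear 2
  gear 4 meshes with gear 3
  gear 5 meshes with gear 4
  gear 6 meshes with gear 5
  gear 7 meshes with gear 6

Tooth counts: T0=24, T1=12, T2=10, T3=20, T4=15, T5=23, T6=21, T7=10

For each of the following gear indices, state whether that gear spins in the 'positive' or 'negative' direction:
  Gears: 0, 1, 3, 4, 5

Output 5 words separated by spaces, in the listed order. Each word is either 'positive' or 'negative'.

Gear 0 (driver): positive (depth 0)
  gear 1: meshes with gear 0 -> depth 1 -> negative (opposite of gear 0)
  gear 2: meshes with gear 1 -> depth 2 -> positive (opposite of gear 1)
  gear 3: meshes with gear 2 -> depth 3 -> negative (opposite of gear 2)
  gear 4: meshes with gear 3 -> depth 4 -> positive (opposite of gear 3)
  gear 5: meshes with gear 4 -> depth 5 -> negative (opposite of gear 4)
  gear 6: meshes with gear 5 -> depth 6 -> positive (opposite of gear 5)
  gear 7: meshes with gear 6 -> depth 7 -> negative (opposite of gear 6)
Queried indices 0, 1, 3, 4, 5 -> positive, negative, negative, positive, negative

Answer: positive negative negative positive negative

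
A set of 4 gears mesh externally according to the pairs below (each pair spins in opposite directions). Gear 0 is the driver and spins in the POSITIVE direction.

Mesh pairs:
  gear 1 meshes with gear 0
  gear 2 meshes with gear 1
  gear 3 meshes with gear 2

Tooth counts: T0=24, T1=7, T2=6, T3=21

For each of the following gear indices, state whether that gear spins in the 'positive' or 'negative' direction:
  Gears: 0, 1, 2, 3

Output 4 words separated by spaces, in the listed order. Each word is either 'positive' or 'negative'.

Gear 0 (driver): positive (depth 0)
  gear 1: meshes with gear 0 -> depth 1 -> negative (opposite of gear 0)
  gear 2: meshes with gear 1 -> depth 2 -> positive (opposite of gear 1)
  gear 3: meshes with gear 2 -> depth 3 -> negative (opposite of gear 2)
Queried indices 0, 1, 2, 3 -> positive, negative, positive, negative

Answer: positive negative positive negative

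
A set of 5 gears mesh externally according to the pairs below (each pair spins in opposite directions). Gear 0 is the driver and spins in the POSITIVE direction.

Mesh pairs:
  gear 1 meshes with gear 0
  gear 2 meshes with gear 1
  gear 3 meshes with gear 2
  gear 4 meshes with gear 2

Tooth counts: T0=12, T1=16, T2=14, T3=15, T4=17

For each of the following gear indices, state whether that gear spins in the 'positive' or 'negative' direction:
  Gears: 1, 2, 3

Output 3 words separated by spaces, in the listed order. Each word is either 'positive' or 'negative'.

Gear 0 (driver): positive (depth 0)
  gear 1: meshes with gear 0 -> depth 1 -> negative (opposite of gear 0)
  gear 2: meshes with gear 1 -> depth 2 -> positive (opposite of gear 1)
  gear 3: meshes with gear 2 -> depth 3 -> negative (opposite of gear 2)
  gear 4: meshes with gear 2 -> depth 3 -> negative (opposite of gear 2)
Queried indices 1, 2, 3 -> negative, positive, negative

Answer: negative positive negative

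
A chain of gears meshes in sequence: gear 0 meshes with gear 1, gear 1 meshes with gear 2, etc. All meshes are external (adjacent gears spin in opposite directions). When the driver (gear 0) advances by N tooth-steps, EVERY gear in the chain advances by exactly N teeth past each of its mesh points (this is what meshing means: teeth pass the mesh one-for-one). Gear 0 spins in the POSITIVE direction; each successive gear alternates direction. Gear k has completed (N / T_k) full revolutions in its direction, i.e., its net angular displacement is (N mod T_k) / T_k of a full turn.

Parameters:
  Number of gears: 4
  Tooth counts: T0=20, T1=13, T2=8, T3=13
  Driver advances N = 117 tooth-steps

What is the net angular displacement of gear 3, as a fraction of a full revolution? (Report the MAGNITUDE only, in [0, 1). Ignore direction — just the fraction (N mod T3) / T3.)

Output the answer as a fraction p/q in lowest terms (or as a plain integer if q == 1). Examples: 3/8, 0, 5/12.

Chain of 4 gears, tooth counts: [20, 13, 8, 13]
  gear 0: T0=20, direction=positive, advance = 117 mod 20 = 17 teeth = 17/20 turn
  gear 1: T1=13, direction=negative, advance = 117 mod 13 = 0 teeth = 0/13 turn
  gear 2: T2=8, direction=positive, advance = 117 mod 8 = 5 teeth = 5/8 turn
  gear 3: T3=13, direction=negative, advance = 117 mod 13 = 0 teeth = 0/13 turn
Gear 3: 117 mod 13 = 0
Fraction = 0 / 13 = 0/1 (gcd(0,13)=13) = 0

Answer: 0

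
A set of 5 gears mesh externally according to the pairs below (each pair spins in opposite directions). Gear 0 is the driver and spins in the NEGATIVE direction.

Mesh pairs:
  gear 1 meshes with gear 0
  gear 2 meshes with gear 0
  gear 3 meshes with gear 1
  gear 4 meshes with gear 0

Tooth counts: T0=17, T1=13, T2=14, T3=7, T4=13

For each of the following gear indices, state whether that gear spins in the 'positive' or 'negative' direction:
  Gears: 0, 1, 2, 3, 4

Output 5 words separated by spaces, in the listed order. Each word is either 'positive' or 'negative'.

Answer: negative positive positive negative positive

Derivation:
Gear 0 (driver): negative (depth 0)
  gear 1: meshes with gear 0 -> depth 1 -> positive (opposite of gear 0)
  gear 2: meshes with gear 0 -> depth 1 -> positive (opposite of gear 0)
  gear 3: meshes with gear 1 -> depth 2 -> negative (opposite of gear 1)
  gear 4: meshes with gear 0 -> depth 1 -> positive (opposite of gear 0)
Queried indices 0, 1, 2, 3, 4 -> negative, positive, positive, negative, positive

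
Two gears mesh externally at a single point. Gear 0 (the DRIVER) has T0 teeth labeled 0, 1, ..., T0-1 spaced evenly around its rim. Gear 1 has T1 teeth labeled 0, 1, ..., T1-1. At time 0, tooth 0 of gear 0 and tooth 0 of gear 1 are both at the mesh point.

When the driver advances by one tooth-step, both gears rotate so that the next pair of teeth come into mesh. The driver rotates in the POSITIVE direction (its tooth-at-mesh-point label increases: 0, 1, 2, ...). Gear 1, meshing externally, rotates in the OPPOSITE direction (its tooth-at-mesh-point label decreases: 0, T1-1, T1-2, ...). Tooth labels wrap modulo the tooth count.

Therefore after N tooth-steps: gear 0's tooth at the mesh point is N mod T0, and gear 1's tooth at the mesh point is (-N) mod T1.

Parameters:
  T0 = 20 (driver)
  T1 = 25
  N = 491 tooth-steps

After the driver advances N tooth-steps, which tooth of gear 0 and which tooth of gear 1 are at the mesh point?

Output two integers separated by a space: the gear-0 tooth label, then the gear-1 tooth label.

Answer: 11 9

Derivation:
Gear 0 (driver, T0=20): tooth at mesh = N mod T0
  491 = 24 * 20 + 11, so 491 mod 20 = 11
  gear 0 tooth = 11
Gear 1 (driven, T1=25): tooth at mesh = (-N) mod T1
  491 = 19 * 25 + 16, so 491 mod 25 = 16
  (-491) mod 25 = (-16) mod 25 = 25 - 16 = 9
Mesh after 491 steps: gear-0 tooth 11 meets gear-1 tooth 9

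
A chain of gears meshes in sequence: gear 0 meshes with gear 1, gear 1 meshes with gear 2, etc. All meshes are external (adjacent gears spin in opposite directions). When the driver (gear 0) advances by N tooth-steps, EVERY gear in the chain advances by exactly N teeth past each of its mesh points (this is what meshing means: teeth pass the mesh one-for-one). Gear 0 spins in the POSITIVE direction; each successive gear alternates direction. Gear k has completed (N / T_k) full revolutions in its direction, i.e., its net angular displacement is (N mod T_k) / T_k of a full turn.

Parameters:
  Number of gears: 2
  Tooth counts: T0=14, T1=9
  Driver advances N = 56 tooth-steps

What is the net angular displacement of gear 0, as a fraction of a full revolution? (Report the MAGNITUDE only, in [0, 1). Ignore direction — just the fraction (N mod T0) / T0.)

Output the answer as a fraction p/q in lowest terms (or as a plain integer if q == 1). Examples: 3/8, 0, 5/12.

Chain of 2 gears, tooth counts: [14, 9]
  gear 0: T0=14, direction=positive, advance = 56 mod 14 = 0 teeth = 0/14 turn
  gear 1: T1=9, direction=negative, advance = 56 mod 9 = 2 teeth = 2/9 turn
Gear 0: 56 mod 14 = 0
Fraction = 0 / 14 = 0/1 (gcd(0,14)=14) = 0

Answer: 0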